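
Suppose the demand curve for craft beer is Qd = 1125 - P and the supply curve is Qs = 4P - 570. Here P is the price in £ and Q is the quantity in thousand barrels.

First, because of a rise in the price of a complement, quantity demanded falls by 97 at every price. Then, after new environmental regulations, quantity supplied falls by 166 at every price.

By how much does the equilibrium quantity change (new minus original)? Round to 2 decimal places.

-110.80

Before the shock: 1125 - P = 4P - 570 ⇒ 1695 = 5P ⇒ P = 339, Q = 786.
The new curves are Qd = 1028 - P (demand) and Qs = 4P - 736 (supply).
New equilibrium: 1028 - P = 4P - 736 ⇒ 1764 = 5P ⇒ P = 352.8, Q = 675.2.
ΔQ = 675.2 − 786 = -110.80.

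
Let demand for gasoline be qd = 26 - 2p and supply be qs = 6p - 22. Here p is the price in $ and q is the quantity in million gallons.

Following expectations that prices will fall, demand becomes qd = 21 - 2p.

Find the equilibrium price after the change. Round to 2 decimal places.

5.38

Original equilibrium: 26 - 2p = 6p - 22 gives 48 = 8p, so p = 6 and q = 14.
The shock moves the curves to qd = 21 - 2p and qs = 6p - 22.
Equate the new curves: 21 - 2p = 6p - 22, giving 43 = 8p, p = 5.375, q = 10.25.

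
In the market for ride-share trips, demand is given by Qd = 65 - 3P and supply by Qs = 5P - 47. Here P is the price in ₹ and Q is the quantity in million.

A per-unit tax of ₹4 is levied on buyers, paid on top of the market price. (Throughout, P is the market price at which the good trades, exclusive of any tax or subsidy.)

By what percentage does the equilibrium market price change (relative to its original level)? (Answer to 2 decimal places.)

-10.71

Solve the original market: 65 - 3P = 5P - 47, hence P = 14 and Q = 23.
Since buyers pay the price plus the tax, the effective demand curve becomes Qd = 53 - 3P.
Equate the new curves: 53 - 3P = 5P - 47, giving 100 = 8P, P = 12.5, Q = 15.5.
%ΔP = (12.5 − 14) / 14 × 100 = -10.71%.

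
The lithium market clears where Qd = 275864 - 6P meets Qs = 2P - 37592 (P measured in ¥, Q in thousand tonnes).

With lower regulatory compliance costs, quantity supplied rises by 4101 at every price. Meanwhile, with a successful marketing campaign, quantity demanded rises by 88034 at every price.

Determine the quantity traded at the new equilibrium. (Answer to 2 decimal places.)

Before the shock: 275864 - 6P = 2P - 37592 ⇒ 313456 = 8P ⇒ P = 39182, Q = 40772.
The shock moves the curves to Qd = 363898 - 6P and Qs = 2P - 33491.
New equilibrium: 363898 - 6P = 2P - 33491 ⇒ 397389 = 8P ⇒ P = 49673.625, Q = 65856.25.

65856.25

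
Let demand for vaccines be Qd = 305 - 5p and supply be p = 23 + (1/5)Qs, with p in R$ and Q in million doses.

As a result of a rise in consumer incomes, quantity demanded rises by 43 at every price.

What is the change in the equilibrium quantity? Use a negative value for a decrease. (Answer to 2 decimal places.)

+21.50

Original equilibrium: 305 - 5p = 5p - 115 gives 420 = 10p, so p = 42 and Q = 95.
With the change applied: demand Qd = 348 - 5p, supply Qs = 5p - 115.
Clearing the new market: 348 - 5p = 5p - 115, so p = 46.3 and Q = 116.5.
ΔQ = 116.5 − 95 = +21.50.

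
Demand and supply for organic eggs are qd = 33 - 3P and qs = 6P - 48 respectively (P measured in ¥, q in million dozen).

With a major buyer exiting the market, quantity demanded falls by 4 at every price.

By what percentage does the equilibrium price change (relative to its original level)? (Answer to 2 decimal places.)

-4.94

Initially, 33 - 3P = 6P - 48, so 81 = 9P and P = 9, q = 6.
The shock moves the curves to qd = 29 - 3P and qs = 6P - 48.
Clearing the new market: 29 - 3P = 6P - 48, so P = 77/9 ≈ 8.5556 and q = 10/3 ≈ 3.3333.
%ΔP = (8.5556 − 9) / 9 × 100 = -4.94%.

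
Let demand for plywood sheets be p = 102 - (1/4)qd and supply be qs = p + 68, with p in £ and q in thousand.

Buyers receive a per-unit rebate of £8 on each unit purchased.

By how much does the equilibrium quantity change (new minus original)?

+6.4

Before the shock: 408 - 4p = p + 68 ⇒ 340 = 5p ⇒ p = 68, q = 136.
Since buyers' out-of-pocket price is the market price minus the rebate, the effective demand curve becomes qd = 440 - 4p.
Equate the new curves: 440 - 4p = p + 68, giving 372 = 5p, p = 74.4, q = 142.4.
Δq = 142.4 − 136 = +6.4.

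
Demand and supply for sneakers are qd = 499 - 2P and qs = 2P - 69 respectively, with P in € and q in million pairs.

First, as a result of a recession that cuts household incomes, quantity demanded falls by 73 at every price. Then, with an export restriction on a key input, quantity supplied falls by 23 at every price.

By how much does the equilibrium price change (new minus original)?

Initially, 499 - 2P = 2P - 69, so 568 = 4P and P = 142, q = 215.
After the shift, demand is qd = 426 - 2P and supply is qs = 2P - 92.
Clearing the new market: 426 - 2P = 2P - 92, so P = 129.5 and q = 167.
ΔP = 129.5 − 142 = -12.5.

-12.5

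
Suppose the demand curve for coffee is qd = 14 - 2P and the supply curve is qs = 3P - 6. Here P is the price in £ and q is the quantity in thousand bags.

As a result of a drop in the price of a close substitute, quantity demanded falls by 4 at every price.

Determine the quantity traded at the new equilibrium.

Solve the original market: 14 - 2P = 3P - 6, hence P = 4 and q = 6.
The shock moves the curves to qd = 10 - 2P and qs = 3P - 6.
Clearing the new market: 10 - 2P = 3P - 6, so P = 3.2 and q = 3.6.

3.6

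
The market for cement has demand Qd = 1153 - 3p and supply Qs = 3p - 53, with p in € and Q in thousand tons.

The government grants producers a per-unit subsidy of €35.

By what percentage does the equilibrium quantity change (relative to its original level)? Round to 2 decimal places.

Initially, 1153 - 3p = 3p - 53, so 1206 = 6p and p = 201, Q = 550.
Since sellers receive the price plus the subsidy, the effective supply curve becomes Qs = 3p + 52.
Clearing the new market: 1153 - 3p = 3p + 52, so p = 183.5 and Q = 602.5.
%ΔQ = (602.5 − 550) / 550 × 100 = +9.55%.

+9.55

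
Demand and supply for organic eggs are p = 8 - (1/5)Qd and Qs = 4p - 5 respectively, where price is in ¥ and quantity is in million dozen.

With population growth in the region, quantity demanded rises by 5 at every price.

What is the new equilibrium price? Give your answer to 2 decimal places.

Initially, 40 - 5p = 4p - 5, so 45 = 9p and p = 5, Q = 15.
After the shift, demand is Qd = 45 - 5p and supply is Qs = 4p - 5.
New equilibrium: 45 - 5p = 4p - 5 ⇒ 50 = 9p ⇒ p = 50/9 ≈ 5.5556, Q = 155/9 ≈ 17.2222.

5.56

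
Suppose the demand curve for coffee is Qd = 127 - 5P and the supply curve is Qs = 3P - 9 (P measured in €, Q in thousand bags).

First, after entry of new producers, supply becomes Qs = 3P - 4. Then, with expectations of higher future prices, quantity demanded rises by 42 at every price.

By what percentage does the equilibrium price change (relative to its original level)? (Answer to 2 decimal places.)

Original equilibrium: 127 - 5P = 3P - 9 gives 136 = 8P, so P = 17 and Q = 42.
With the change applied: demand Qd = 169 - 5P, supply Qs = 3P - 4.
Equate the new curves: 169 - 5P = 3P - 4, giving 173 = 8P, P = 21.625, Q = 60.875.
%ΔP = (21.625 − 17) / 17 × 100 = +27.21%.

+27.21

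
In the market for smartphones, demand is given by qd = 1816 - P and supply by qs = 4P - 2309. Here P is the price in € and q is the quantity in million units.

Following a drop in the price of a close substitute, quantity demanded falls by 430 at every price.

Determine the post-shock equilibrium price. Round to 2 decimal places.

739.00

Initially, 1816 - P = 4P - 2309, so 4125 = 5P and P = 825, q = 991.
The shock moves the curves to qd = 1386 - P and qs = 4P - 2309.
New equilibrium: 1386 - P = 4P - 2309 ⇒ 3695 = 5P ⇒ P = 739, q = 647.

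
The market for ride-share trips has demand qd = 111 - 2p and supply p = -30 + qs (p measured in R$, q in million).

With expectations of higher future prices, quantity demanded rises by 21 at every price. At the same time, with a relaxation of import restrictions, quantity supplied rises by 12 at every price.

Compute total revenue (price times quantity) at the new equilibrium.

Before the shock: 111 - 2p = p + 30 ⇒ 81 = 3p ⇒ p = 27, q = 57.
The shock moves the curves to qd = 132 - 2p and qs = p + 42.
Clearing the new market: 132 - 2p = p + 42, so p = 30 and q = 72.
New expenditure = 30 × 72 = 2160.

2160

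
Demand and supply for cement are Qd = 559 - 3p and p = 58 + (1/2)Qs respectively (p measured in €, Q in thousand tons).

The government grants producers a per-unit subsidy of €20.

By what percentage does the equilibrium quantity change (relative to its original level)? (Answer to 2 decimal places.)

Original equilibrium: 559 - 3p = 2p - 116 gives 675 = 5p, so p = 135 and Q = 154.
Since sellers receive the price plus the subsidy, the effective supply curve becomes Qs = 2p - 76.
Setting them equal: 559 - 3p = 2p - 76 → 635 = 5p, so p = 127 and Q = 178.
%ΔQ = (178 − 154) / 154 × 100 = +15.58%.

+15.58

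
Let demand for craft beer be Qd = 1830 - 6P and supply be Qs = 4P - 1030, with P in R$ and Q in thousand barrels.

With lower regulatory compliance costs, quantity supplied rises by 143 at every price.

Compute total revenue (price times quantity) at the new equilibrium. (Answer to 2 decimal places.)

Original equilibrium: 1830 - 6P = 4P - 1030 gives 2860 = 10P, so P = 286 and Q = 114.
With the change applied: demand Qd = 1830 - 6P, supply Qs = 4P - 887.
Setting them equal: 1830 - 6P = 4P - 887 → 2717 = 10P, so P = 271.7 and Q = 199.8.
New expenditure = 271.7 × 199.8 = 54285.66.

54285.66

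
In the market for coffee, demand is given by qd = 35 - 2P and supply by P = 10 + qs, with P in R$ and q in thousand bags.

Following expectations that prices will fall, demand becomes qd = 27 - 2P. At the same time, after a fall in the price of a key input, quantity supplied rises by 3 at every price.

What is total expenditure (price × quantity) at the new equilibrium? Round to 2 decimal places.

49.11

Solve the original market: 35 - 2P = P - 10, hence P = 15 and q = 5.
With the change applied: demand qd = 27 - 2P, supply qs = P - 7.
Clearing the new market: 27 - 2P = P - 7, so P = 34/3 ≈ 11.3333 and q = 13/3 ≈ 4.3333.
New expenditure = 11.3333 × 4.3333 = 49.11.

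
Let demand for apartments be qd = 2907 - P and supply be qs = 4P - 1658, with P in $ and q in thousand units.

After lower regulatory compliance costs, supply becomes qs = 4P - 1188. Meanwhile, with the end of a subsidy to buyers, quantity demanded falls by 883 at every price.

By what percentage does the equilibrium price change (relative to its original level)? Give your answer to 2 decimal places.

-29.64

Initially, 2907 - P = 4P - 1658, so 4565 = 5P and P = 913, q = 1994.
After the shift, demand is qd = 2024 - P and supply is qs = 4P - 1188.
New equilibrium: 2024 - P = 4P - 1188 ⇒ 3212 = 5P ⇒ P = 642.4, q = 1381.6.
%ΔP = (642.4 − 913) / 913 × 100 = -29.64%.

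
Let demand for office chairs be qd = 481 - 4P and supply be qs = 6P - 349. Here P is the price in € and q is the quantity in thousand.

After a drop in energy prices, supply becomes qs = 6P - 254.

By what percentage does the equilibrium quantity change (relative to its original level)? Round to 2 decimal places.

Initially, 481 - 4P = 6P - 349, so 830 = 10P and P = 83, q = 149.
With the change applied: demand qd = 481 - 4P, supply qs = 6P - 254.
Clearing the new market: 481 - 4P = 6P - 254, so P = 73.5 and q = 187.
%Δq = (187 − 149) / 149 × 100 = +25.50%.

+25.50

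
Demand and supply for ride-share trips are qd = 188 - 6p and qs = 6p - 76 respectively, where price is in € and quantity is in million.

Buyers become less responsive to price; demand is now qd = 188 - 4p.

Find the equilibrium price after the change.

Before the shock: 188 - 6p = 6p - 76 ⇒ 264 = 12p ⇒ p = 22, q = 56.
The new curves are qd = 188 - 4p (demand) and qs = 6p - 76 (supply).
New equilibrium: 188 - 4p = 6p - 76 ⇒ 264 = 10p ⇒ p = 26.4, q = 82.4.

26.4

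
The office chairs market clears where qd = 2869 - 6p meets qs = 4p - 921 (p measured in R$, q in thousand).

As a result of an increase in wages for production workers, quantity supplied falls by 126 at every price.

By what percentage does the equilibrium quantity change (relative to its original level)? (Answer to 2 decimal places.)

Before the shock: 2869 - 6p = 4p - 921 ⇒ 3790 = 10p ⇒ p = 379, q = 595.
With the change applied: demand qd = 2869 - 6p, supply qs = 4p - 1047.
Equate the new curves: 2869 - 6p = 4p - 1047, giving 3916 = 10p, p = 391.6, q = 519.4.
%Δq = (519.4 − 595) / 595 × 100 = -12.71%.

-12.71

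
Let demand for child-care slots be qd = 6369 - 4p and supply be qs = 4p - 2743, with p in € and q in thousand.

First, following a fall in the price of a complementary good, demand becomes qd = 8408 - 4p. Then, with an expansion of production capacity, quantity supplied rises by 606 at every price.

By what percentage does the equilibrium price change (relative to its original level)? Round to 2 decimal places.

+15.73

Initially, 6369 - 4p = 4p - 2743, so 9112 = 8p and p = 1139, q = 1813.
The shock moves the curves to qd = 8408 - 4p and qs = 4p - 2137.
Clearing the new market: 8408 - 4p = 4p - 2137, so p = 1318.125 and q = 3135.5.
%Δp = (1318.125 − 1139) / 1139 × 100 = +15.73%.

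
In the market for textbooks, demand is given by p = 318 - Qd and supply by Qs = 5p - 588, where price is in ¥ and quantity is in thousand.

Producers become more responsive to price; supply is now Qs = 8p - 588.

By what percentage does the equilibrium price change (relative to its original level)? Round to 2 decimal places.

Original equilibrium: 318 - p = 5p - 588 gives 906 = 6p, so p = 151 and Q = 167.
With the change applied: demand Qd = 318 - p, supply Qs = 8p - 588.
Equate the new curves: 318 - p = 8p - 588, giving 906 = 9p, p = 302/3 ≈ 100.6667, Q = 652/3 ≈ 217.3333.
%Δp = (100.6667 − 151) / 151 × 100 = -33.33%.

-33.33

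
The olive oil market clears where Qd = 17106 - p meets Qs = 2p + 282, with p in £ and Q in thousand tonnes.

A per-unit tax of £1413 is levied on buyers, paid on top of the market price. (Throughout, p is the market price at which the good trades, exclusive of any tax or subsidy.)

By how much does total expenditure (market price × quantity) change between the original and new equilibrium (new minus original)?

-10254612

Before the shock: 17106 - p = 2p + 282 ⇒ 16824 = 3p ⇒ p = 5608, Q = 11498.
Since buyers pay the price plus the tax, the effective demand curve becomes Qd = 15693 - p.
New equilibrium: 15693 - p = 2p + 282 ⇒ 15411 = 3p ⇒ p = 5137, Q = 10556.
Expenditure moves from 5608×11498 = 64480784 to 5137×10556 = 54226172; change = -10254612.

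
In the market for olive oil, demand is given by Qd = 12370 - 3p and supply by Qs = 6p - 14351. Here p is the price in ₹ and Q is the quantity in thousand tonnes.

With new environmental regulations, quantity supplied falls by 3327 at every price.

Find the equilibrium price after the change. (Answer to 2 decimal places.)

Original equilibrium: 12370 - 3p = 6p - 14351 gives 26721 = 9p, so p = 2969 and Q = 3463.
After the shift, demand is Qd = 12370 - 3p and supply is Qs = 6p - 17678.
Setting them equal: 12370 - 3p = 6p - 17678 → 30048 = 9p, so p = 10016/3 ≈ 3338.6667 and Q = 2354.

3338.67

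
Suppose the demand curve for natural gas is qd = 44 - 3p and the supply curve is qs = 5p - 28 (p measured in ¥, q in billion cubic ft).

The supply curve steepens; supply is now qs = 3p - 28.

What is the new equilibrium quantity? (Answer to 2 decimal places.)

Solve the original market: 44 - 3p = 5p - 28, hence p = 9 and q = 17.
With the change applied: demand qd = 44 - 3p, supply qs = 3p - 28.
New equilibrium: 44 - 3p = 3p - 28 ⇒ 72 = 6p ⇒ p = 12, q = 8.

8.00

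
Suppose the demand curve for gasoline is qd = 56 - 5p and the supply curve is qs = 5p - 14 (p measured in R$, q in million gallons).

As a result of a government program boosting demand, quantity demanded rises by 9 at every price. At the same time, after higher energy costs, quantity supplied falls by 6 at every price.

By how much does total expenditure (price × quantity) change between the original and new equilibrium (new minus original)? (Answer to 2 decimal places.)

Solve the original market: 56 - 5p = 5p - 14, hence p = 7 and q = 21.
After the shift, demand is qd = 65 - 5p and supply is qs = 5p - 20.
Setting them equal: 65 - 5p = 5p - 20 → 85 = 10p, so p = 8.5 and q = 22.5.
Expenditure moves from 7×21 = 147 to 8.5×22.5 = 191.25; change = +44.25.

+44.25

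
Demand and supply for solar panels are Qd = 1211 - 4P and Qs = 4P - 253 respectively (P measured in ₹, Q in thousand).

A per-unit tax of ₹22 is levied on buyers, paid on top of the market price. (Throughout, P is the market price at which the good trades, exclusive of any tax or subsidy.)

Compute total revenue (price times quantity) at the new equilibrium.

Before the shock: 1211 - 4P = 4P - 253 ⇒ 1464 = 8P ⇒ P = 183, Q = 479.
Since buyers pay the price plus the tax, the effective demand curve becomes Qd = 1123 - 4P.
Setting them equal: 1123 - 4P = 4P - 253 → 1376 = 8P, so P = 172 and Q = 435.
New expenditure = 172 × 435 = 74820.

74820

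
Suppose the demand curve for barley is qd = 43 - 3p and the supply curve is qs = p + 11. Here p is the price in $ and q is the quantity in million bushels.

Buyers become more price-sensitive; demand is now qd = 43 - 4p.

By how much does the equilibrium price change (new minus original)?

-1.6

Solve the original market: 43 - 3p = p + 11, hence p = 8 and q = 19.
With the change applied: demand qd = 43 - 4p, supply qs = p + 11.
Clearing the new market: 43 - 4p = p + 11, so p = 6.4 and q = 17.4.
Δp = 6.4 − 8 = -1.6.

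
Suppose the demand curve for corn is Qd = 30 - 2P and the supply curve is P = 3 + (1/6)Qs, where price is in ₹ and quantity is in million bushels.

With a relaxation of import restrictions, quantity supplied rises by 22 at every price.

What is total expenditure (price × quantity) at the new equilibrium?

76.375

Initially, 30 - 2P = 6P - 18, so 48 = 8P and P = 6, Q = 18.
With the change applied: demand Qd = 30 - 2P, supply Qs = 6P + 4.
Clearing the new market: 30 - 2P = 6P + 4, so P = 3.25 and Q = 23.5.
New expenditure = 3.25 × 23.5 = 76.375.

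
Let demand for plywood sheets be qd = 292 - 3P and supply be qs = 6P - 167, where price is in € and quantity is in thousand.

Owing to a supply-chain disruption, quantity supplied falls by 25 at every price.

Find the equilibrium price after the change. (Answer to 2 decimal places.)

53.78

Original equilibrium: 292 - 3P = 6P - 167 gives 459 = 9P, so P = 51 and q = 139.
The shock moves the curves to qd = 292 - 3P and qs = 6P - 192.
New equilibrium: 292 - 3P = 6P - 192 ⇒ 484 = 9P ⇒ P = 484/9 ≈ 53.7778, q = 392/3 ≈ 130.6667.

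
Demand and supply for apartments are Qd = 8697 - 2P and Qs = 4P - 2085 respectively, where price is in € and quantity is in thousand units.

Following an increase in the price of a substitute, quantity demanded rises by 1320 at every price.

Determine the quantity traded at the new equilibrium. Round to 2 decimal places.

5983.00

Solve the original market: 8697 - 2P = 4P - 2085, hence P = 1797 and Q = 5103.
The shock moves the curves to Qd = 10017 - 2P and Qs = 4P - 2085.
Equate the new curves: 10017 - 2P = 4P - 2085, giving 12102 = 6P, P = 2017, Q = 5983.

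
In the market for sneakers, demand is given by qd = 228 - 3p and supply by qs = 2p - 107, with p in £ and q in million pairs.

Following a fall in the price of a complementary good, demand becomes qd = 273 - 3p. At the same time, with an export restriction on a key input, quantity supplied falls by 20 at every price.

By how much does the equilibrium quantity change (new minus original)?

+6

Before the shock: 228 - 3p = 2p - 107 ⇒ 335 = 5p ⇒ p = 67, q = 27.
The new curves are qd = 273 - 3p (demand) and qs = 2p - 127 (supply).
New equilibrium: 273 - 3p = 2p - 127 ⇒ 400 = 5p ⇒ p = 80, q = 33.
Δq = 33 − 27 = +6.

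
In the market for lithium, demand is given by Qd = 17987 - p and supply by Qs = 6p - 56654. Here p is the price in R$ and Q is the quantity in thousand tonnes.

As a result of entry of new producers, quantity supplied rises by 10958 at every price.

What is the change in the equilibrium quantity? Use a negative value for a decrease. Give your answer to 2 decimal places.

+1565.43

Initially, 17987 - p = 6p - 56654, so 74641 = 7p and p = 10663, Q = 7324.
The shock moves the curves to Qd = 17987 - p and Qs = 6p - 45696.
New equilibrium: 17987 - p = 6p - 45696 ⇒ 63683 = 7p ⇒ p = 63683/7 ≈ 9097.5714, Q = 62226/7 ≈ 8889.4286.
ΔQ = 8889.4286 − 7324 = +1565.43.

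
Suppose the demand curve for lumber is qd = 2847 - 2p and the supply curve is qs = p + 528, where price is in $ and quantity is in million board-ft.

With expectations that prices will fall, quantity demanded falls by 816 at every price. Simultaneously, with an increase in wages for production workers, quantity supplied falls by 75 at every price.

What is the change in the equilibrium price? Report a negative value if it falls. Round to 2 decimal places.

Initially, 2847 - 2p = p + 528, so 2319 = 3p and p = 773, q = 1301.
After the shift, demand is qd = 2031 - 2p and supply is qs = p + 453.
New equilibrium: 2031 - 2p = p + 453 ⇒ 1578 = 3p ⇒ p = 526, q = 979.
Δp = 526 − 773 = -247.00.

-247.00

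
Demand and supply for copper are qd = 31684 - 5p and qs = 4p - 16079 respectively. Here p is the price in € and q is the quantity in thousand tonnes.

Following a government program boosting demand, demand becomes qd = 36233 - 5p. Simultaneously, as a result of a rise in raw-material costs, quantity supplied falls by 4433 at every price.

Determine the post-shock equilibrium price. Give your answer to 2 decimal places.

6305.00

Original equilibrium: 31684 - 5p = 4p - 16079 gives 47763 = 9p, so p = 5307 and q = 5149.
With the change applied: demand qd = 36233 - 5p, supply qs = 4p - 20512.
Setting them equal: 36233 - 5p = 4p - 20512 → 56745 = 9p, so p = 6305 and q = 4708.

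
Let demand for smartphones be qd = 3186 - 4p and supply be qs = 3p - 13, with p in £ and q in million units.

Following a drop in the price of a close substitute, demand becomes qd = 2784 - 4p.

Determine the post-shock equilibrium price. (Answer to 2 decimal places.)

Before the shock: 3186 - 4p = 3p - 13 ⇒ 3199 = 7p ⇒ p = 457, q = 1358.
After the shift, demand is qd = 2784 - 4p and supply is qs = 3p - 13.
Equate the new curves: 2784 - 4p = 3p - 13, giving 2797 = 7p, p = 2797/7 ≈ 399.5714, q = 8300/7 ≈ 1185.7143.

399.57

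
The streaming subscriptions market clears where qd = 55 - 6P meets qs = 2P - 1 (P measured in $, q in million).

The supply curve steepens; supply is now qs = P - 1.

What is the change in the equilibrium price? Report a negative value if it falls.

Before the shock: 55 - 6P = 2P - 1 ⇒ 56 = 8P ⇒ P = 7, q = 13.
After the shift, demand is qd = 55 - 6P and supply is qs = P - 1.
Clearing the new market: 55 - 6P = P - 1, so P = 8 and q = 7.
ΔP = 8 − 7 = +1.

+1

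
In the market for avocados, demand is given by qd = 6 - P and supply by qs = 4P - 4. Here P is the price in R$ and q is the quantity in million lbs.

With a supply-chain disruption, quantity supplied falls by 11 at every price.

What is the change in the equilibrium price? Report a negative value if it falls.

Initially, 6 - P = 4P - 4, so 10 = 5P and P = 2, q = 4.
The shock moves the curves to qd = 6 - P and qs = 4P - 15.
Clearing the new market: 6 - P = 4P - 15, so P = 4.2 and q = 1.8.
ΔP = 4.2 − 2 = +2.2.

+2.2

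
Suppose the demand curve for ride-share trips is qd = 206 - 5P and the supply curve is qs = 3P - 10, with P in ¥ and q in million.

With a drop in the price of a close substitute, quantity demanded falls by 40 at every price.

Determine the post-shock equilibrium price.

Before the shock: 206 - 5P = 3P - 10 ⇒ 216 = 8P ⇒ P = 27, q = 71.
With the change applied: demand qd = 166 - 5P, supply qs = 3P - 10.
Setting them equal: 166 - 5P = 3P - 10 → 176 = 8P, so P = 22 and q = 56.

22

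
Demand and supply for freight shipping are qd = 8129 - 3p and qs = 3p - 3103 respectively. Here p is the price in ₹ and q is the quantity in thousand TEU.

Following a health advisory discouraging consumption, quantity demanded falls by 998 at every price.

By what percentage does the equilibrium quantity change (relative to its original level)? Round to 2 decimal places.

Before the shock: 8129 - 3p = 3p - 3103 ⇒ 11232 = 6p ⇒ p = 1872, q = 2513.
With the change applied: demand qd = 7131 - 3p, supply qs = 3p - 3103.
Clearing the new market: 7131 - 3p = 3p - 3103, so p = 5117/3 ≈ 1705.6667 and q = 2014.
%Δq = (2014 − 2513) / 2513 × 100 = -19.86%.

-19.86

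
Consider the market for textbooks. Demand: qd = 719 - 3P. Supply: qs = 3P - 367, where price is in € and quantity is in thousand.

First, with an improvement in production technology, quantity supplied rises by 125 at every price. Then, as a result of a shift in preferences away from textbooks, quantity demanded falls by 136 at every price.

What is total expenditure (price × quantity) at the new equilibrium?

23443.75

Solve the original market: 719 - 3P = 3P - 367, hence P = 181 and q = 176.
With the change applied: demand qd = 583 - 3P, supply qs = 3P - 242.
Clearing the new market: 583 - 3P = 3P - 242, so P = 137.5 and q = 170.5.
New expenditure = 137.5 × 170.5 = 23443.75.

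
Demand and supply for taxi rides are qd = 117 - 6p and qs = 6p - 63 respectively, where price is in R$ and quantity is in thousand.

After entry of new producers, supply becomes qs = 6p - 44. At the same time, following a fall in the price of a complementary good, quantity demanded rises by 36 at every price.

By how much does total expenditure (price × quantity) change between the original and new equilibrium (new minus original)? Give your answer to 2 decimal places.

+489.71

Solve the original market: 117 - 6p = 6p - 63, hence p = 15 and q = 27.
After the shift, demand is qd = 153 - 6p and supply is qs = 6p - 44.
Equate the new curves: 153 - 6p = 6p - 44, giving 197 = 12p, p = 197/12 ≈ 16.4167, q = 54.5.
Expenditure moves from 15×27 = 405 to 16.4167×54.5 = 894.7083; change = +489.71.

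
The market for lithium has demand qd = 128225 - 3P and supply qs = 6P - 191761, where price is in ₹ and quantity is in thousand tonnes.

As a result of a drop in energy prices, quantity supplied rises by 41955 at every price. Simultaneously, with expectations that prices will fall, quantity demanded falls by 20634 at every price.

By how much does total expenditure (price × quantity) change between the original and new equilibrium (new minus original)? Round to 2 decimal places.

-143406966.00

Solve the original market: 128225 - 3P = 6P - 191761, hence P = 35554 and q = 21563.
The shock moves the curves to qd = 107591 - 3P and qs = 6P - 149806.
New equilibrium: 107591 - 3P = 6P - 149806 ⇒ 257397 = 9P ⇒ P = 85799/3 ≈ 28599.6667, q = 21792.
Expenditure moves from 35554×21563 = 766650902 to 28599.6667×21792 = 623243936; change = -143406966.00.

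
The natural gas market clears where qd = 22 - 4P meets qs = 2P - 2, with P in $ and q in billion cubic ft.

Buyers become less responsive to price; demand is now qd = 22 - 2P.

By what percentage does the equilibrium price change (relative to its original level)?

Initially, 22 - 4P = 2P - 2, so 24 = 6P and P = 4, q = 6.
With the change applied: demand qd = 22 - 2P, supply qs = 2P - 2.
New equilibrium: 22 - 2P = 2P - 2 ⇒ 24 = 4P ⇒ P = 6, q = 10.
%ΔP = (6 − 4) / 4 × 100 = +50%.

+50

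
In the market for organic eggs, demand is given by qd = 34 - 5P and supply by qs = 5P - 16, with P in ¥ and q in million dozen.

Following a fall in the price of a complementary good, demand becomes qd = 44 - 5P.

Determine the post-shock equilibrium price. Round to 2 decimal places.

Before the shock: 34 - 5P = 5P - 16 ⇒ 50 = 10P ⇒ P = 5, q = 9.
After the shift, demand is qd = 44 - 5P and supply is qs = 5P - 16.
Setting them equal: 44 - 5P = 5P - 16 → 60 = 10P, so P = 6 and q = 14.

6.00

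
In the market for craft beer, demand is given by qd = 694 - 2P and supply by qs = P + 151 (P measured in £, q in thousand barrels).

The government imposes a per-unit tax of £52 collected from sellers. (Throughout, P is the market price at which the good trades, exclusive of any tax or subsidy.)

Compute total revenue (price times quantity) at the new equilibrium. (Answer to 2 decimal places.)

Before the shock: 694 - 2P = P + 151 ⇒ 543 = 3P ⇒ P = 181, q = 332.
Since sellers keep the price net of the tax, the effective supply curve becomes qs = P + 99.
New equilibrium: 694 - 2P = P + 99 ⇒ 595 = 3P ⇒ P = 595/3 ≈ 198.3333, q = 892/3 ≈ 297.3333.
New expenditure = 198.3333 × 297.3333 = 58971.11.

58971.11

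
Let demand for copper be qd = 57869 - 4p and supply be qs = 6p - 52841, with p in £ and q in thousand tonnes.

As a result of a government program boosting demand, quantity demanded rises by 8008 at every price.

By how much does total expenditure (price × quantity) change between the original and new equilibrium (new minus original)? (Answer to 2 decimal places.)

Before the shock: 57869 - 4p = 6p - 52841 ⇒ 110710 = 10p ⇒ p = 11071, q = 13585.
After the shift, demand is qd = 65877 - 4p and supply is qs = 6p - 52841.
New equilibrium: 65877 - 4p = 6p - 52841 ⇒ 118718 = 10p ⇒ p = 11871.8, q = 18389.8.
Expenditure moves from 11071×13585 = 150399535 to 11871.8×18389.8 = 218320027.64; change = +67920492.64.

+67920492.64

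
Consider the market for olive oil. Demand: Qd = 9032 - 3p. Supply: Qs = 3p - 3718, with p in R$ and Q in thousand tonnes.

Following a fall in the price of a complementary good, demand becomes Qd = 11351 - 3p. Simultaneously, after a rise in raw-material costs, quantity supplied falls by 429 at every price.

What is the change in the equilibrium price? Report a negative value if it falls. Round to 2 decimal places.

+458.00

Solve the original market: 9032 - 3p = 3p - 3718, hence p = 2125 and Q = 2657.
The new curves are Qd = 11351 - 3p (demand) and Qs = 3p - 4147 (supply).
Setting them equal: 11351 - 3p = 3p - 4147 → 15498 = 6p, so p = 2583 and Q = 3602.
Δp = 2583 − 2125 = +458.00.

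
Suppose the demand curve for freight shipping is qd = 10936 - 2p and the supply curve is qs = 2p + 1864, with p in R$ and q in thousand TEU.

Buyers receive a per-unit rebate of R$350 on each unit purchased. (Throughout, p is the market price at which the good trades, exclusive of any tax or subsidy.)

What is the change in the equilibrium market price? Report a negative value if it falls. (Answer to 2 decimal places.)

+175.00

Initially, 10936 - 2p = 2p + 1864, so 9072 = 4p and p = 2268, q = 6400.
Since buyers' out-of-pocket price is the market price minus the rebate, the effective demand curve becomes qd = 11636 - 2p.
Equate the new curves: 11636 - 2p = 2p + 1864, giving 9772 = 4p, p = 2443, q = 6750.
Δp = 2443 − 2268 = +175.00.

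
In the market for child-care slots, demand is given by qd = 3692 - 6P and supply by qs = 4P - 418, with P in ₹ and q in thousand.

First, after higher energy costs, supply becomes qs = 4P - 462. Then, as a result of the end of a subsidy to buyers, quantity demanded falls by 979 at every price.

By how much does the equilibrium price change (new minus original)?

-93.5

Initially, 3692 - 6P = 4P - 418, so 4110 = 10P and P = 411, q = 1226.
After the shift, demand is qd = 2713 - 6P and supply is qs = 4P - 462.
New equilibrium: 2713 - 6P = 4P - 462 ⇒ 3175 = 10P ⇒ P = 317.5, q = 808.
ΔP = 317.5 − 411 = -93.5.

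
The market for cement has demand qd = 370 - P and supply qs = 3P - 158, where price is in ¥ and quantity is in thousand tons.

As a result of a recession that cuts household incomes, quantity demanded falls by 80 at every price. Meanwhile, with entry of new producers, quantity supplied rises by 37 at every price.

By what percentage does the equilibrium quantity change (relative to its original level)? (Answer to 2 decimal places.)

-21.32

Solve the original market: 370 - P = 3P - 158, hence P = 132 and q = 238.
The new curves are qd = 290 - P (demand) and qs = 3P - 121 (supply).
Setting them equal: 290 - P = 3P - 121 → 411 = 4P, so P = 102.75 and q = 187.25.
%Δq = (187.25 − 238) / 238 × 100 = -21.32%.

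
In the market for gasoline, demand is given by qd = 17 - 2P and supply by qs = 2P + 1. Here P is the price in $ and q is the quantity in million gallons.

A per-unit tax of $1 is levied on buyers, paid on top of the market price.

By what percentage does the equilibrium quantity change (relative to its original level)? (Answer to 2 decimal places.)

Original equilibrium: 17 - 2P = 2P + 1 gives 16 = 4P, so P = 4 and q = 9.
Since buyers pay the price plus the tax, the effective demand curve becomes qd = 15 - 2P.
New equilibrium: 15 - 2P = 2P + 1 ⇒ 14 = 4P ⇒ P = 3.5, q = 8.
%Δq = (8 − 9) / 9 × 100 = -11.11%.

-11.11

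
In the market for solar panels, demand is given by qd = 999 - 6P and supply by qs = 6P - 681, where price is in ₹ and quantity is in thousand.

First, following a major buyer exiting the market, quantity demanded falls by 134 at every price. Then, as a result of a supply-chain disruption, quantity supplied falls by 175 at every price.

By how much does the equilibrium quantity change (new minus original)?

-154.5

Before the shock: 999 - 6P = 6P - 681 ⇒ 1680 = 12P ⇒ P = 140, q = 159.
With the change applied: demand qd = 865 - 6P, supply qs = 6P - 856.
Clearing the new market: 865 - 6P = 6P - 856, so P = 1721/12 ≈ 143.4167 and q = 4.5.
Δq = 4.5 − 159 = -154.5.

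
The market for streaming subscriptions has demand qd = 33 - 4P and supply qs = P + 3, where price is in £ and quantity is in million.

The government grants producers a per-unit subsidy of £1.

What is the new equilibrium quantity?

Before the shock: 33 - 4P = P + 3 ⇒ 30 = 5P ⇒ P = 6, q = 9.
Since sellers receive the price plus the subsidy, the effective supply curve becomes qs = P + 4.
Setting them equal: 33 - 4P = P + 4 → 29 = 5P, so P = 5.8 and q = 9.8.

9.8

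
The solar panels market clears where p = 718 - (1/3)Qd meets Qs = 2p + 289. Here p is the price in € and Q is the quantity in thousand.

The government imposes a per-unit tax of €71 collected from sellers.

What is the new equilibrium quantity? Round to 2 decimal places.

949.80

Initially, 2154 - 3p = 2p + 289, so 1865 = 5p and p = 373, Q = 1035.
Since sellers keep the price net of the tax, the effective supply curve becomes Qs = 2p + 147.
Setting them equal: 2154 - 3p = 2p + 147 → 2007 = 5p, so p = 401.4 and Q = 949.8.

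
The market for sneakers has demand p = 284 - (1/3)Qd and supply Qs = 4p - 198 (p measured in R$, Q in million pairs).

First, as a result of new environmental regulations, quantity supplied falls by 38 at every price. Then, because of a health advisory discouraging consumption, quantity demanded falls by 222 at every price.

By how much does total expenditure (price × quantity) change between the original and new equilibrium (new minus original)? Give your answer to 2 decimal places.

Original equilibrium: 852 - 3p = 4p - 198 gives 1050 = 7p, so p = 150 and Q = 402.
The new curves are Qd = 630 - 3p (demand) and Qs = 4p - 236 (supply).
Setting them equal: 630 - 3p = 4p - 236 → 866 = 7p, so p = 866/7 ≈ 123.7143 and Q = 1812/7 ≈ 258.8571.
Expenditure moves from 150×402 = 60300 to 123.7143×258.8571 = 32024.3265; change = -28275.67.

-28275.67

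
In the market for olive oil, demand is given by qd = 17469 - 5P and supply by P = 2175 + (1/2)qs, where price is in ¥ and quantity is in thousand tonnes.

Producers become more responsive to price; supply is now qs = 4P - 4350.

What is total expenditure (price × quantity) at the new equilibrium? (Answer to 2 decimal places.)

Initially, 17469 - 5P = 2P - 4350, so 21819 = 7P and P = 3117, q = 1884.
After the shift, demand is qd = 17469 - 5P and supply is qs = 4P - 4350.
Setting them equal: 17469 - 5P = 4P - 4350 → 21819 = 9P, so P = 7273/3 ≈ 2424.3333 and q = 16042/3 ≈ 5347.3333.
New expenditure = 2424.3333 × 5347.3333 = 12963718.44.

12963718.44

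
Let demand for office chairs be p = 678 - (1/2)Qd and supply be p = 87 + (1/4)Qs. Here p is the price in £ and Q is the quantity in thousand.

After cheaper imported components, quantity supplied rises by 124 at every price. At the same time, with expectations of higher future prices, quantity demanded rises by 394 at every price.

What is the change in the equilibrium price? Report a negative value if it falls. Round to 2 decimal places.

+45.00

Solve the original market: 1356 - 2p = 4p - 348, hence p = 284 and Q = 788.
The new curves are Qd = 1750 - 2p (demand) and Qs = 4p - 224 (supply).
Equate the new curves: 1750 - 2p = 4p - 224, giving 1974 = 6p, p = 329, Q = 1092.
Δp = 329 − 284 = +45.00.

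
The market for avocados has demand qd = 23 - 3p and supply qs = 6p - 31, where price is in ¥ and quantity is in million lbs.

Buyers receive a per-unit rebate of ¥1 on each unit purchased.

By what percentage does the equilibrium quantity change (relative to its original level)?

+40

Solve the original market: 23 - 3p = 6p - 31, hence p = 6 and q = 5.
Since buyers' out-of-pocket price is the market price minus the rebate, the effective demand curve becomes qd = 26 - 3p.
Equate the new curves: 26 - 3p = 6p - 31, giving 57 = 9p, p = 19/3 ≈ 6.3333, q = 7.
%Δq = (7 − 5) / 5 × 100 = +40%.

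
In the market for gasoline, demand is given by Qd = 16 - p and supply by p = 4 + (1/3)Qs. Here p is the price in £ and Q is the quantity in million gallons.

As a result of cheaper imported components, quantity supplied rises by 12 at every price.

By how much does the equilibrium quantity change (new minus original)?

Before the shock: 16 - p = 3p - 12 ⇒ 28 = 4p ⇒ p = 7, Q = 9.
The shock moves the curves to Qd = 16 - p and Qs = 3p.
Clearing the new market: 16 - p = 3p, so p = 4 and Q = 12.
ΔQ = 12 − 9 = +3.

+3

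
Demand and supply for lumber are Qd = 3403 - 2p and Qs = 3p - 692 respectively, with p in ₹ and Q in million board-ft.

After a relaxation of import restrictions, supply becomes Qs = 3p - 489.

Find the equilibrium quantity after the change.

Before the shock: 3403 - 2p = 3p - 692 ⇒ 4095 = 5p ⇒ p = 819, Q = 1765.
The shock moves the curves to Qd = 3403 - 2p and Qs = 3p - 489.
Setting them equal: 3403 - 2p = 3p - 489 → 3892 = 5p, so p = 778.4 and Q = 1846.2.

1846.2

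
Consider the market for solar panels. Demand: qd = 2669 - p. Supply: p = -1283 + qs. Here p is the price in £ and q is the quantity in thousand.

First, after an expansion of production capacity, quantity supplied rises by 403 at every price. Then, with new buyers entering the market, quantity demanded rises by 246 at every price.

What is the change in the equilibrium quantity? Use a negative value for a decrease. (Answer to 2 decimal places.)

+324.50

Initially, 2669 - p = p + 1283, so 1386 = 2p and p = 693, q = 1976.
With the change applied: demand qd = 2915 - p, supply qs = p + 1686.
Setting them equal: 2915 - p = p + 1686 → 1229 = 2p, so p = 614.5 and q = 2300.5.
Δq = 2300.5 − 1976 = +324.50.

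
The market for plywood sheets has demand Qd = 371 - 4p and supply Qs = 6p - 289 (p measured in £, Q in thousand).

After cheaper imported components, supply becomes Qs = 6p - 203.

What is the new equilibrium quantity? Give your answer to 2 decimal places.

Original equilibrium: 371 - 4p = 6p - 289 gives 660 = 10p, so p = 66 and Q = 107.
The shock moves the curves to Qd = 371 - 4p and Qs = 6p - 203.
Equate the new curves: 371 - 4p = 6p - 203, giving 574 = 10p, p = 57.4, Q = 141.4.

141.40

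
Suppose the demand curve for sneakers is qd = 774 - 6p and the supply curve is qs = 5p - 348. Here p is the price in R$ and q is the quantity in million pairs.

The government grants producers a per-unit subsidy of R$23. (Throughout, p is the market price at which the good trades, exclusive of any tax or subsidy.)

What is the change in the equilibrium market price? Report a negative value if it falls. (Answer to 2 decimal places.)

Before the shock: 774 - 6p = 5p - 348 ⇒ 1122 = 11p ⇒ p = 102, q = 162.
Since sellers receive the price plus the subsidy, the effective supply curve becomes qs = 5p - 233.
Setting them equal: 774 - 6p = 5p - 233 → 1007 = 11p, so p = 1007/11 ≈ 91.5455 and q = 2472/11 ≈ 224.7273.
Δp = 91.5455 − 102 = -10.45.

-10.45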